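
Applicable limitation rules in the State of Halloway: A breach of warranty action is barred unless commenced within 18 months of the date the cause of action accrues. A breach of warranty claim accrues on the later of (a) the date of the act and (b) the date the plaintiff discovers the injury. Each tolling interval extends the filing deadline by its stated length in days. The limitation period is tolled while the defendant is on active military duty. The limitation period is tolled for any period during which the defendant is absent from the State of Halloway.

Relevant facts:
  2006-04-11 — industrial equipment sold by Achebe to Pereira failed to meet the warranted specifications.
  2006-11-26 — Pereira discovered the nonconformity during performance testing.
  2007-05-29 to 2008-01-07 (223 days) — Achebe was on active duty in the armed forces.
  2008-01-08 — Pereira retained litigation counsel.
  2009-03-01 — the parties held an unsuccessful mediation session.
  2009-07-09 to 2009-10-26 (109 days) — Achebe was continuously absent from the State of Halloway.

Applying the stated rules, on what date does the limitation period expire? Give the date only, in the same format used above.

The claim accrued on 2006-11-26 — the later of the 2006-04-11 act and the 2006-11-26 discovery.
The untolled deadline — 18 months after 2006-11-26 — is 2008-05-26.
The period was tolled for 223 days by the defendant's active military service (2007-05-29 to 2008-01-07), pushing the deadline to 2009-01-04.
The defendant's absence from the jurisdiction starting 2009-07-09 came too late — the period had run on 2009-01-04 — and so does not extend the deadline.
None of the other events listed affects the running of the period under the stated rules.

2009-01-04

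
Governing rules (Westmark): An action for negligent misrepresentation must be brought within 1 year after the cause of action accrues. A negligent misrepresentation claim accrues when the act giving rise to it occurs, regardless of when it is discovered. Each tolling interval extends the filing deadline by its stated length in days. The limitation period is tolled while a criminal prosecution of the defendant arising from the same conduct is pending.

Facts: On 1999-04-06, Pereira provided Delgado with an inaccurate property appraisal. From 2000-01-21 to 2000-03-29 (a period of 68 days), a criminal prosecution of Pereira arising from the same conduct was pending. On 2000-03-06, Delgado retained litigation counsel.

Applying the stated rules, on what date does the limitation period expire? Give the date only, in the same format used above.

The claim accrued on 1999-04-06, when the wrongful act occurred.
Adding the 1 year base period to 1999-04-06 gives a deadline of 2000-04-06, before any tolling.
The pending criminal prosecution from 2000-01-21 to 2000-03-29 tolled the period for 68 days, extending the deadline to 2000-06-13.
None of the other events listed affects the running of the period under the stated rules.

2000-06-13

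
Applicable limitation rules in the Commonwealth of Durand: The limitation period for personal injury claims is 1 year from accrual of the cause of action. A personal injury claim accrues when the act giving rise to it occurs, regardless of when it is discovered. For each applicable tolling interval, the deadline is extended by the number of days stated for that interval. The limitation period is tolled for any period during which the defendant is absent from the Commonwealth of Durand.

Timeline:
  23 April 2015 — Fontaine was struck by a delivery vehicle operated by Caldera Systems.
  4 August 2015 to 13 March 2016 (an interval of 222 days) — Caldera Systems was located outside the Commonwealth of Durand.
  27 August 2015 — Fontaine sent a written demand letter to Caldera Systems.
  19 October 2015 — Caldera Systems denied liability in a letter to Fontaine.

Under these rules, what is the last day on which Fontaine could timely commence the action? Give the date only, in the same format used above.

The cause of action accrued on 23 April 2015, the date of the act.
The untolled deadline — 1 year after 23 April 2015 — is 23 April 2016.
Because the defendant's absence from the jurisdiction ran from 4 August 2015 to 13 March 2016, the deadline is extended by 222 days to 1 December 2016.
None of the other events listed affects the running of the period under the stated rules.

1 December 2016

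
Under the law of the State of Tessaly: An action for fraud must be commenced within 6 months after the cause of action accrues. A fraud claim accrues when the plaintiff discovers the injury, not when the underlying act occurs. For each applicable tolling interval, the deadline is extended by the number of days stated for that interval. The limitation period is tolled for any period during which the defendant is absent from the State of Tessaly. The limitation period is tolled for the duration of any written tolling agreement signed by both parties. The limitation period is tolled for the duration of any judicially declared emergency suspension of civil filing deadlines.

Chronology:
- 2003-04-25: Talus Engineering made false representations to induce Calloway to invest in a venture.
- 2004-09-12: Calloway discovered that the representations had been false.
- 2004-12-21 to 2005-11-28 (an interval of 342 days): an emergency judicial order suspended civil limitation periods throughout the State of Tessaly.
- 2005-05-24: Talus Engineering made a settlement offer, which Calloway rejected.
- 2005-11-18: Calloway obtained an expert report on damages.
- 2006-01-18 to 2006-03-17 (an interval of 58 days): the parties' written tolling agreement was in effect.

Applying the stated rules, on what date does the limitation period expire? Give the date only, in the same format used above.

2006-04-16

The claim did not accrue until Calloway discovered the injury on 2004-09-12; the 2003-04-25 act date does not start the clock under the stated rule.
Adding the 6 months base period to 2004-09-12 gives a deadline of 2005-03-12, before any tolling.
The period was tolled for 342 days by the emergency suspension of filing deadlines (2004-12-21 to 2005-11-28), pushing the deadline to 2006-02-17.
The written tolling agreement from 2006-01-18 to 2006-03-17 tolled the period for 58 days, extending the deadline to 2006-04-16.
None of the other events listed affects the running of the period under the stated rules.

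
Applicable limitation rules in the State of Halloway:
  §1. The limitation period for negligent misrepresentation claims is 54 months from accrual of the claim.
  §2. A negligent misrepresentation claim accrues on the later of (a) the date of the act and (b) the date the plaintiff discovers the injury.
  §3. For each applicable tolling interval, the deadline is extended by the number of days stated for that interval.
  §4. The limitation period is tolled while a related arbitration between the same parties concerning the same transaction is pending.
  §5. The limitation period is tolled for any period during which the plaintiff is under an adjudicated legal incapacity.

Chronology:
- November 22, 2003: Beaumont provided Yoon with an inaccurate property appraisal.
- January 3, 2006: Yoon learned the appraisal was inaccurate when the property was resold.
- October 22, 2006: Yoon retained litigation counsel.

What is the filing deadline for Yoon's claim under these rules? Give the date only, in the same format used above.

Because discovery on January 3, 2006 post-dates the November 22, 2003 act, accrual under the later-of rule falls on January 3, 2006.
The untolled deadline — 54 months after January 3, 2006 — is July 3, 2010.
None of the other events listed affects the running of the period under the stated rules.

July 3, 2010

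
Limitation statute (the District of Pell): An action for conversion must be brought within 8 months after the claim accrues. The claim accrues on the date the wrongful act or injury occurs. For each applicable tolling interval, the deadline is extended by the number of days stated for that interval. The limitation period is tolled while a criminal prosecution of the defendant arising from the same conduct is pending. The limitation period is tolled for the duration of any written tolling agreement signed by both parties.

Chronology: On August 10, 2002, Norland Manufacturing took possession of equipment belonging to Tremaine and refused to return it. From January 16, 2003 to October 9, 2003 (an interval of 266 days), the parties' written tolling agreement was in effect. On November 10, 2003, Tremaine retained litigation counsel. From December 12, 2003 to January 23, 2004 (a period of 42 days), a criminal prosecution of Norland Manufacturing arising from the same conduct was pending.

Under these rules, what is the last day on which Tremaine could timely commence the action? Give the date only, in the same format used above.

The claim accrued on August 10, 2002, the date of the act.
The untolled deadline — 8 months after August 10, 2002 — is April 10, 2003.
The written tolling agreement from January 16, 2003 to October 9, 2003 tolled the period for 266 days, extending the deadline to January 1, 2004.
The period was tolled for 42 days by the pending criminal prosecution (December 12, 2003 to January 23, 2004), pushing the deadline to February 12, 2004.
Nothing else in the chronology tolls or restarts the period.

February 12, 2004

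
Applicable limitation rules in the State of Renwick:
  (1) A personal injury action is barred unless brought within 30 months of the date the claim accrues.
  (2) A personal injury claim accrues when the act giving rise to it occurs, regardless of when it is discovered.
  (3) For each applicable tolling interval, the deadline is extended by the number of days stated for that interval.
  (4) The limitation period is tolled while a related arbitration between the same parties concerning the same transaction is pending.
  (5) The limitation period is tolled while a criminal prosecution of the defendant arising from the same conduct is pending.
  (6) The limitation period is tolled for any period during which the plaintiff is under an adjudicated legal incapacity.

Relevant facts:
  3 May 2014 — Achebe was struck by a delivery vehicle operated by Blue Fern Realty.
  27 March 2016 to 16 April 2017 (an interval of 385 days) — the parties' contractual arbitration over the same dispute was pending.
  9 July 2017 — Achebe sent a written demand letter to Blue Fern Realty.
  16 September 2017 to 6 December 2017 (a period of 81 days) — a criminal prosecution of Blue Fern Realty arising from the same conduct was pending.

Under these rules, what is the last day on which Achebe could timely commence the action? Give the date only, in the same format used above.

12 February 2018

The claim accrued on 3 May 2014, when the wrongful act occurred.
The untolled deadline — 30 months after 3 May 2014 — is 3 November 2016.
The period was tolled for 385 days by the pending related arbitration (27 March 2016 to 16 April 2017), pushing the deadline to 23 November 2017.
The period was tolled for 81 days by the pending criminal prosecution (16 September 2017 to 6 December 2017), pushing the deadline to 12 February 2018.
None of the other events listed affects the running of the period under the stated rules.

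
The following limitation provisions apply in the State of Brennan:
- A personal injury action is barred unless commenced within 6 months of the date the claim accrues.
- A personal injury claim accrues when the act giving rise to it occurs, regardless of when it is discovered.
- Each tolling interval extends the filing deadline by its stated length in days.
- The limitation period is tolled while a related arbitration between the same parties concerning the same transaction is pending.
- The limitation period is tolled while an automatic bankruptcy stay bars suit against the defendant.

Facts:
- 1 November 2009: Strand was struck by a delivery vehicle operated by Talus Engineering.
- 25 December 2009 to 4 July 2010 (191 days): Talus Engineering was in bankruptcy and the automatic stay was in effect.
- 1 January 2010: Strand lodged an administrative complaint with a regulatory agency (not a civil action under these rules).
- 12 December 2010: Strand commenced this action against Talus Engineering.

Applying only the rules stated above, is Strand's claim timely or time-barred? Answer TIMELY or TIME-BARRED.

The limitation period began to run on 1 November 2009.
Adding the 6 months base period to 1 November 2009 gives a deadline of 1 May 2010, before any tolling.
The automatic bankruptcy stay from 25 December 2009 to 4 July 2010 tolled the period for 191 days, extending the deadline to 8 November 2010.
None of the other events listed affects the running of the period under the stated rules.
Filing on 12 December 2010 missed the 8 November 2010 deadline — the action is time-barred.

TIME-BARRED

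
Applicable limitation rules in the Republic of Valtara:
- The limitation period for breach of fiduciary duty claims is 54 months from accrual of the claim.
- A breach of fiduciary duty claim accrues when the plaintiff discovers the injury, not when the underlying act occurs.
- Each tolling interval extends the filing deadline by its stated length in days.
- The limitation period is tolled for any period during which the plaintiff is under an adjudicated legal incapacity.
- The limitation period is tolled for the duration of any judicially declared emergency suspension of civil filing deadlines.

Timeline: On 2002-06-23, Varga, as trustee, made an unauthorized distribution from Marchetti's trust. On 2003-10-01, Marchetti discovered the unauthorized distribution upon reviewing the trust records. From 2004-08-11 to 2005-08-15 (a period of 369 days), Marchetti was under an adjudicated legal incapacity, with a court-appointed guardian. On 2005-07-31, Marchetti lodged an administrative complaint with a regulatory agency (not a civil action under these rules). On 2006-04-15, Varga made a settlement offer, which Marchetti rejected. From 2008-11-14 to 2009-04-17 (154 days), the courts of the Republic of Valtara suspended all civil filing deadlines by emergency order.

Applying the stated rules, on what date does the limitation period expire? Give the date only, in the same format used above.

2009-09-06

Under the discovery rule, the claim accrued on 2003-10-01, when Marchetti discovered the injury — not on the 2002-06-23 date of the underlying act.
Adding the 54 months base period to 2003-10-01 gives a deadline of 2008-04-01, before any tolling.
The plaintiff's legal incapacity from 2004-08-11 to 2005-08-15 tolled the period for 369 days, extending the deadline to 2009-04-05.
The emergency suspension of filing deadlines from 2008-11-14 to 2009-04-17 tolled the period for 154 days, extending the deadline to 2009-09-06.
Nothing else in the chronology tolls or restarts the period.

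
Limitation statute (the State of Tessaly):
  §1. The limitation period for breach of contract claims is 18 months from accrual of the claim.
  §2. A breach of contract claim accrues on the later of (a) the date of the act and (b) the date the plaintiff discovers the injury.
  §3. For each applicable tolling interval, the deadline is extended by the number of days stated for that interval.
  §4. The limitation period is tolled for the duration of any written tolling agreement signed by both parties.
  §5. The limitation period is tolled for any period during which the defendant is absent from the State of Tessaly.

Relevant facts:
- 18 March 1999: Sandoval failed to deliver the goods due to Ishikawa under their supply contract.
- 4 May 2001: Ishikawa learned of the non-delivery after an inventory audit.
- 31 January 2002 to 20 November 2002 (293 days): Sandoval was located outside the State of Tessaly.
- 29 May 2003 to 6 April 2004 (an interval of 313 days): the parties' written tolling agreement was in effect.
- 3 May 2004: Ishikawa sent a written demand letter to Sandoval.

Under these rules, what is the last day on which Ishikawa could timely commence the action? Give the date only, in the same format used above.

The claim accrued on 4 May 2001 — the later of the 18 March 1999 act and the 4 May 2001 discovery.
18 months from 4 May 2001 is 4 November 2002.
The period was tolled for 293 days by the defendant's absence from the jurisdiction (31 January 2002 to 20 November 2002), pushing the deadline to 24 August 2003.
The written tolling agreement from 29 May 2003 to 6 April 2004 tolled the period for 313 days, extending the deadline to 2 July 2004.
The other events in the timeline have no effect on the limitation period under the stated rules.

2 July 2004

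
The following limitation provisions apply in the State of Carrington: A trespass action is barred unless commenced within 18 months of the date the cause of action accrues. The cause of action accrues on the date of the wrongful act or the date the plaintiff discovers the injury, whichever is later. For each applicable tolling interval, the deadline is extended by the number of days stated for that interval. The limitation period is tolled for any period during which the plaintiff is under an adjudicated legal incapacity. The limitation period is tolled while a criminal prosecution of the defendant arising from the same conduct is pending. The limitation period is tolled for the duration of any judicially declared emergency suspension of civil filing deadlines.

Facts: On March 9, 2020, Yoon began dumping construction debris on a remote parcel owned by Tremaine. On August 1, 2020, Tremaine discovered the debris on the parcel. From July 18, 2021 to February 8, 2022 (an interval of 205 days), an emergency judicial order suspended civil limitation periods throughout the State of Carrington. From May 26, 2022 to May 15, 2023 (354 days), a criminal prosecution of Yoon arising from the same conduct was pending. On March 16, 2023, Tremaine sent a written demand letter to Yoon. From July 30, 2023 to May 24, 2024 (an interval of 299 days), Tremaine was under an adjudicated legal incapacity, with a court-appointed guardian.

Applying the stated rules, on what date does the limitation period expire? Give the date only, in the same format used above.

June 8, 2024

Because discovery on August 1, 2020 post-dates the March 9, 2020 act, accrual under the later-of rule falls on August 1, 2020.
The untolled deadline — 18 months after August 1, 2020 — is February 1, 2022.
The period was tolled for 205 days by the emergency suspension of filing deadlines (July 18, 2021 to February 8, 2022), pushing the deadline to August 25, 2022.
The pending criminal prosecution from May 26, 2022 to May 15, 2023 tolled the period for 354 days, extending the deadline to August 14, 2023.
Because the plaintiff's legal incapacity ran from July 30, 2023 to May 24, 2024, the deadline is extended by 299 days to June 8, 2024.
The other events in the timeline have no effect on the limitation period under the stated rules.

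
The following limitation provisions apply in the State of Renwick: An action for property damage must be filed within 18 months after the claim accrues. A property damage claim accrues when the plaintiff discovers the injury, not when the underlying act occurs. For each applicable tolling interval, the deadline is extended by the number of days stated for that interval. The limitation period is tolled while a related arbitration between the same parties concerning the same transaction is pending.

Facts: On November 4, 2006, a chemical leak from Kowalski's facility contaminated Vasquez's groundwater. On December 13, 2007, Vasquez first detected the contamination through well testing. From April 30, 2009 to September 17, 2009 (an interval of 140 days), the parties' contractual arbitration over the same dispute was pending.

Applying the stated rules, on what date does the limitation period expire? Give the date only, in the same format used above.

October 31, 2009

Accrual is tied to discovery, so the period began on December 13, 2007 rather than on November 4, 2006 when the act occurred.
Adding the 18 months base period to December 13, 2007 gives a deadline of June 13, 2009, before any tolling.
Because the pending related arbitration ran from April 30, 2009 to September 17, 2009, the deadline is extended by 140 days to October 31, 2009.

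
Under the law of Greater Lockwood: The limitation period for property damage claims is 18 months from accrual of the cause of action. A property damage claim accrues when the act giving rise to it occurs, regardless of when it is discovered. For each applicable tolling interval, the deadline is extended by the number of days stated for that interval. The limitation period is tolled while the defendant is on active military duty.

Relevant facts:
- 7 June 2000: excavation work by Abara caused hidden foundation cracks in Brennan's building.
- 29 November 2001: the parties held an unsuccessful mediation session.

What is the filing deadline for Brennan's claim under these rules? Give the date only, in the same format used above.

The claim accrued on 7 June 2000, when the wrongful act occurred.
18 months from 7 June 2000 is 7 December 2001.
Nothing else in the chronology tolls or restarts the period.

7 December 2001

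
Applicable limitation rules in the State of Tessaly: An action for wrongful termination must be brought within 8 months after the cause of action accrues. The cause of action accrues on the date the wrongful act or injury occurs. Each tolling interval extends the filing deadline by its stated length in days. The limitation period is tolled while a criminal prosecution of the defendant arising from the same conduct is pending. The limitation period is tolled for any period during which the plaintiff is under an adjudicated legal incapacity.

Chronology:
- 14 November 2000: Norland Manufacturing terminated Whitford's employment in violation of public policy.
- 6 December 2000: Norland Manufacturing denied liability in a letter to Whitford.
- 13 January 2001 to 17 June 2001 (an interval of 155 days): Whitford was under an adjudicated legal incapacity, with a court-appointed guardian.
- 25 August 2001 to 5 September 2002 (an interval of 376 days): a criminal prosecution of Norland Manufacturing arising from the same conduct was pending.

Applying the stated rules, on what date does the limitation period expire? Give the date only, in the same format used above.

27 December 2002

The claim accrued on 14 November 2000, when the wrongful act occurred.
8 months from 14 November 2000 is 14 July 2001.
Because the plaintiff's legal incapacity ran from 13 January 2001 to 17 June 2001, the deadline is extended by 155 days to 16 December 2001.
The period was tolled for 376 days by the pending criminal prosecution (25 August 2001 to 5 September 2002), pushing the deadline to 27 December 2002.
None of the other events listed affects the running of the period under the stated rules.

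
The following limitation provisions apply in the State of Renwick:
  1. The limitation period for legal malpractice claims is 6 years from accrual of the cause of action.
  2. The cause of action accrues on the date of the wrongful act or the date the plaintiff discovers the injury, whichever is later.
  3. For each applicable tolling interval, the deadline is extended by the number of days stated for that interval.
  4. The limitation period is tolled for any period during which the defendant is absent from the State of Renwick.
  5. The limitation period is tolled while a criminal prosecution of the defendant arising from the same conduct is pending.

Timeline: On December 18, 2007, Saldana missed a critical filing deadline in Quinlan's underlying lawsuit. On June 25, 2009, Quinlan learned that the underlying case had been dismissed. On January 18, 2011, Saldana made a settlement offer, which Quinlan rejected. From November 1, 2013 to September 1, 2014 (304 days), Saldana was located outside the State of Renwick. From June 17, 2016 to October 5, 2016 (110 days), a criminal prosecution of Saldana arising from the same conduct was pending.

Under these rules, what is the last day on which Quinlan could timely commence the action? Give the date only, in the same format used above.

April 24, 2016

The claim accrued on June 25, 2009 — the later of the December 18, 2007 act and the June 25, 2009 discovery.
6 years from June 25, 2009 is June 25, 2015.
Because the defendant's absence from the jurisdiction ran from November 1, 2013 to September 1, 2014, the deadline is extended by 304 days to April 24, 2016.
The pending criminal prosecution starting June 17, 2016 came too late — the period had run on April 24, 2016 — and so does not extend the deadline.
None of the other events listed affects the running of the period under the stated rules.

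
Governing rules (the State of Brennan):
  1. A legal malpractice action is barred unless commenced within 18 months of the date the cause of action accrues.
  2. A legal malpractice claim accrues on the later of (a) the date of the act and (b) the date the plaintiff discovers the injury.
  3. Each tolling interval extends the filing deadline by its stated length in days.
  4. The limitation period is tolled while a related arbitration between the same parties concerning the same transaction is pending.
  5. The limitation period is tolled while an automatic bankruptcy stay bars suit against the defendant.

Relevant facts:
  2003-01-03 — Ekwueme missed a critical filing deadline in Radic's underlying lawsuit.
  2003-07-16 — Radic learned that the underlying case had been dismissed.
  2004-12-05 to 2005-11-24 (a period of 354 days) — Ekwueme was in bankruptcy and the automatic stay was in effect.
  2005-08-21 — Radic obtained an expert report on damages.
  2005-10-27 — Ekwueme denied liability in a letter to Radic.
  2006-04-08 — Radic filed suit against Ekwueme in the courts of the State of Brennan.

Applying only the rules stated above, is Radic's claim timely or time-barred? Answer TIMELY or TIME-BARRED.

The claim accrued on 2003-07-16 — the later of the 2003-01-03 act and the 2003-07-16 discovery.
The untolled deadline — 18 months after 2003-07-16 — is 2005-01-16.
The period was tolled for 354 days by the automatic bankruptcy stay (2004-12-05 to 2005-11-24), pushing the deadline to 2006-01-05.
Nothing else in the chronology tolls or restarts the period.
Radic filed on 2006-04-08, after the 2006-01-05 deadline, so the action is time-barred.

TIME-BARRED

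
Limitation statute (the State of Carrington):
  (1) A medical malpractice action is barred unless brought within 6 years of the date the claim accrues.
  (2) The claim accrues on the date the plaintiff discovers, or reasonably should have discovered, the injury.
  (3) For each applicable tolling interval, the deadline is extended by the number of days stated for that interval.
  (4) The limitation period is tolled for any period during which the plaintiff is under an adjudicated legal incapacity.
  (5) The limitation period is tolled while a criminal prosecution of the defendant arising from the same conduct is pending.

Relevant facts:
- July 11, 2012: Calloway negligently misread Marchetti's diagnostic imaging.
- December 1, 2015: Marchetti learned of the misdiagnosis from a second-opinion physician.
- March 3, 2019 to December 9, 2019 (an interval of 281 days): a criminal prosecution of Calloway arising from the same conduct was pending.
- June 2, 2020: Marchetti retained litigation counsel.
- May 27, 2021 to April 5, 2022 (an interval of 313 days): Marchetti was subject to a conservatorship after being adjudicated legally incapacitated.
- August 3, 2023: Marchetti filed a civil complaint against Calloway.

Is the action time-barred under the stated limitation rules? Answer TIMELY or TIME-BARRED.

The claim did not accrue until Marchetti discovered the injury on December 1, 2015; the July 11, 2012 act date does not start the clock under the stated rule.
Adding the 6 years base period to December 1, 2015 gives a deadline of December 1, 2021, before any tolling.
Because the pending criminal prosecution ran from March 3, 2019 to December 9, 2019, the deadline is extended by 281 days to September 8, 2022.
Because the plaintiff's legal incapacity ran from May 27, 2021 to April 5, 2022, the deadline is extended by 313 days to July 18, 2023.
Nothing else in the chronology tolls or restarts the period.
The August 3, 2023 filing falls after the July 18, 2023 deadline; the claim is time-barred.

TIME-BARRED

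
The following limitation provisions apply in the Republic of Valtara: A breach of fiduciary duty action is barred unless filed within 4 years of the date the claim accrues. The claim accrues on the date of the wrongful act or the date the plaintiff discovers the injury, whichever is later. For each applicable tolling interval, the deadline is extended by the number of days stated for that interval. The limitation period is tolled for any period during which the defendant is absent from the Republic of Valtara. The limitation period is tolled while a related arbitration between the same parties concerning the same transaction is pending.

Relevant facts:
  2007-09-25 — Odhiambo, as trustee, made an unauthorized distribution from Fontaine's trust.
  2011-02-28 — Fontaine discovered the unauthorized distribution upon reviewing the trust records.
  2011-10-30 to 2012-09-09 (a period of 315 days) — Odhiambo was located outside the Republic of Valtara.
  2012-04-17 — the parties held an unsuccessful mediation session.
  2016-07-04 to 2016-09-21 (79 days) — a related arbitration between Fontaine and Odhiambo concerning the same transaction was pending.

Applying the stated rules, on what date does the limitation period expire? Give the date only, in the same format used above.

2016-01-09

Taking the later of the act (2007-09-25) and discovery (2011-02-28), the claim accrued on 2011-02-28.
4 years from 2011-02-28 is 2015-02-28.
Because the defendant's absence from the jurisdiction ran from 2011-10-30 to 2012-09-09, the deadline is extended by 315 days to 2016-01-09.
By the time the pending related arbitration began on 2016-07-04, the limitation period had already expired on 2016-01-09; that interval cannot revive it.
The other events in the timeline have no effect on the limitation period under the stated rules.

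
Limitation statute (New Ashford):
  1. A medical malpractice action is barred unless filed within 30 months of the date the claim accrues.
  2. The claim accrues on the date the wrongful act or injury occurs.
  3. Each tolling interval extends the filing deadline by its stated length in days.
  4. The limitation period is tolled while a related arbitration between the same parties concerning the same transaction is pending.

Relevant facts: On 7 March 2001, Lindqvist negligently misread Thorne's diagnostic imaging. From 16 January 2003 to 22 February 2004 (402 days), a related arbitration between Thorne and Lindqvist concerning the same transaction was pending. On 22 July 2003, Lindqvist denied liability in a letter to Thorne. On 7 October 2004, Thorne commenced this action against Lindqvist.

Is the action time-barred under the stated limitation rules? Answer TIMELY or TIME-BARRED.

TIMELY

The claim accrued on 7 March 2001, when the wrongful act occurred.
30 months from 7 March 2001 is 7 September 2003.
The pending related arbitration from 16 January 2003 to 22 February 2004 tolled the period for 402 days, extending the deadline to 13 October 2004.
The other events in the timeline have no effect on the limitation period under the stated rules.
The 7 October 2004 filing precedes the 13 October 2004 deadline; the claim is timely.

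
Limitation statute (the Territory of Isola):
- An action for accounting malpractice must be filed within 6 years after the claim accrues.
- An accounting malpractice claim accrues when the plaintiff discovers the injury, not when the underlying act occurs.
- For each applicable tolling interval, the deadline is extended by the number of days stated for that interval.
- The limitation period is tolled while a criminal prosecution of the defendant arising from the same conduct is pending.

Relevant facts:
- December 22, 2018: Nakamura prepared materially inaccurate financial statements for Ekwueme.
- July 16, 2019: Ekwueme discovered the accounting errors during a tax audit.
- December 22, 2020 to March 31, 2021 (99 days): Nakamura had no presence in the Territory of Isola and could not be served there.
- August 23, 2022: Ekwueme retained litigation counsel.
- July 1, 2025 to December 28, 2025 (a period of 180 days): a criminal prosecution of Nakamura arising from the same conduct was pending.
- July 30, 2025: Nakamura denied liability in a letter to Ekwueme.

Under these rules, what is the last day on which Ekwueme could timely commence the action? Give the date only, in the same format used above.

January 12, 2026

Accrual is tied to discovery, so the period began on July 16, 2019 rather than on December 22, 2018 when the act occurred.
The untolled deadline — 6 years after July 16, 2019 — is July 16, 2025.
The period was tolled for 180 days by the pending criminal prosecution (July 1, 2025 to December 28, 2025), pushing the deadline to January 12, 2026.
The defendant's absence from the jurisdiction from December 22, 2020 to March 31, 2021 does not toll the period, because no stated rule makes the defendant's absence a tolling event.
None of the other events listed affects the running of the period under the stated rules.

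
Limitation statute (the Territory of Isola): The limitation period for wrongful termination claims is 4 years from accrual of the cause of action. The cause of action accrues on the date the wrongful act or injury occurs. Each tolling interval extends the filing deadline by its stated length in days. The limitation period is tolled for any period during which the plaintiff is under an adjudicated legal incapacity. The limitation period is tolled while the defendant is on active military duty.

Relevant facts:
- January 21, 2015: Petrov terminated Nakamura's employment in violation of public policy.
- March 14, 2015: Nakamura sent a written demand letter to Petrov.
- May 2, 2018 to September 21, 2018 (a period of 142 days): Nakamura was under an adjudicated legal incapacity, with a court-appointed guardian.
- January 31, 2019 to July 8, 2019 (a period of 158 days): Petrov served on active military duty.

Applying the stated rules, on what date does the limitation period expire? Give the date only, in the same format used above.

The claim accrued on January 21, 2015, when the wrongful act occurred.
4 years from January 21, 2015 is January 21, 2019.
The plaintiff's legal incapacity from May 2, 2018 to September 21, 2018 tolled the period for 142 days, extending the deadline to June 12, 2019.
The period was tolled for 158 days by the defendant's active military service (January 31, 2019 to July 8, 2019), pushing the deadline to November 17, 2019.
Nothing else in the chronology tolls or restarts the period.

November 17, 2019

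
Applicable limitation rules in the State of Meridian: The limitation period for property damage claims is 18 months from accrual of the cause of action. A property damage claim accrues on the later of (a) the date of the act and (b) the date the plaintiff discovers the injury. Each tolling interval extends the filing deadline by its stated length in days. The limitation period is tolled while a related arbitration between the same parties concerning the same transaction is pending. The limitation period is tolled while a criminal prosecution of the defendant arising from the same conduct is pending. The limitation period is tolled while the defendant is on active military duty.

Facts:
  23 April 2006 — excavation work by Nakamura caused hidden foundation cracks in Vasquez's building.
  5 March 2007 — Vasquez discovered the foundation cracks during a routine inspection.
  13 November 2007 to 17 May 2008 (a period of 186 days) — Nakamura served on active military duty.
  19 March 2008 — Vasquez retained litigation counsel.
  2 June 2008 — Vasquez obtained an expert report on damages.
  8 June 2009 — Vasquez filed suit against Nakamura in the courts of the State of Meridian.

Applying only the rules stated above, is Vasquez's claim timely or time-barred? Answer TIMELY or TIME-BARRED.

Taking the later of the act (23 April 2006) and discovery (5 March 2007), the claim accrued on 5 March 2007.
The untolled deadline — 18 months after 5 March 2007 — is 5 September 2008.
Because the defendant's active military service ran from 13 November 2007 to 17 May 2008, the deadline is extended by 186 days to 10 March 2009.
Nothing else in the chronology tolls or restarts the period.
Vasquez filed on 8 June 2009, after the 10 March 2009 deadline, so the action is time-barred.

TIME-BARRED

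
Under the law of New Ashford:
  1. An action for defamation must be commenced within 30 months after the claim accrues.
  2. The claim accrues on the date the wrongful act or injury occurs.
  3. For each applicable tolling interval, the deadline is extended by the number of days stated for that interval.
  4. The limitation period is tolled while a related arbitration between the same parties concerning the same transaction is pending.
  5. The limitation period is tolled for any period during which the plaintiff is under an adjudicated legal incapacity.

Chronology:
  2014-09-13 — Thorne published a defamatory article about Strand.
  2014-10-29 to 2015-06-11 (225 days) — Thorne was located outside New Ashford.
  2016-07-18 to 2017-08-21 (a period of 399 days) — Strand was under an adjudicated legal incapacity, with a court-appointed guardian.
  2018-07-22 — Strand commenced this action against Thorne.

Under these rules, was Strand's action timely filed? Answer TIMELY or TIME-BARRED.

TIME-BARRED

The limitation period began to run on 2014-09-13.
The untolled deadline — 30 months after 2014-09-13 — is 2017-03-13.
The plaintiff's legal incapacity from 2016-07-18 to 2017-08-21 tolled the period for 399 days, extending the deadline to 2018-04-16.
The defendant's absence from the jurisdiction from 2014-10-29 to 2015-06-11 does not toll the period, because no stated rule makes the defendant's absence a tolling event.
Filing on 2018-07-22 missed the 2018-04-16 deadline — the action is time-barred.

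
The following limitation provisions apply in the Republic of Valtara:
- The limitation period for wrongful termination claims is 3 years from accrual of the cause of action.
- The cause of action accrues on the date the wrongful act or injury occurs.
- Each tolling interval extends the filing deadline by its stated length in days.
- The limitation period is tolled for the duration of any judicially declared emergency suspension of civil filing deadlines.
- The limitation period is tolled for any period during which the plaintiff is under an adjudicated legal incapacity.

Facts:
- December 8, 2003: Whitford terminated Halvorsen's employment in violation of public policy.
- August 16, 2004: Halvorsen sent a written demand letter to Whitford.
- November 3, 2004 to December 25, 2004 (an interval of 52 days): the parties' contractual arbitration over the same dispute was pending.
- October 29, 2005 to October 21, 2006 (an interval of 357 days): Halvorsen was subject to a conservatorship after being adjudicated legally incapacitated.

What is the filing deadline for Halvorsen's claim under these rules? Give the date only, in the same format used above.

November 30, 2007

The cause of action accrued on December 8, 2003, the date of the act.
The untolled deadline — 3 years after December 8, 2003 — is December 8, 2006.
The plaintiff's legal incapacity from October 29, 2005 to October 21, 2006 tolled the period for 357 days, extending the deadline to November 30, 2007.
No stated provision tolls the period for a pending arbitration, so the interval from November 3, 2004 to December 25, 2004 has no effect on the deadline.
Nothing else in the chronology tolls or restarts the period.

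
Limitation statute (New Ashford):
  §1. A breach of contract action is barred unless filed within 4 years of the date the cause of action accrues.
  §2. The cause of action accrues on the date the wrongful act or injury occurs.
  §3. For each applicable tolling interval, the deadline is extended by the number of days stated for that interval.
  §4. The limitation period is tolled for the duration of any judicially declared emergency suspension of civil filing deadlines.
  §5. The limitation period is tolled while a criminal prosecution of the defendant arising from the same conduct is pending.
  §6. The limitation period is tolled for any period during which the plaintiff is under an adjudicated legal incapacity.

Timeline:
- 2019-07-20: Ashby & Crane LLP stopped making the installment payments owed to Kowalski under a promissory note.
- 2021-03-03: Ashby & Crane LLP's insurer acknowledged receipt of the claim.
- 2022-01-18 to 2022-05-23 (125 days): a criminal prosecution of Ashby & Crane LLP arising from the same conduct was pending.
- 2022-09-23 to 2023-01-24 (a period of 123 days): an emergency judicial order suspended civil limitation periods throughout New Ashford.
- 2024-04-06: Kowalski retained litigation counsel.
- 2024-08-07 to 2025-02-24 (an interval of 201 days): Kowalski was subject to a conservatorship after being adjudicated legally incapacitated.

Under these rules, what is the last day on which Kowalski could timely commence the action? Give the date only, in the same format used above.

The limitation period began to run on 2019-07-20.
4 years from 2019-07-20 is 2023-07-20.
The period was tolled for 125 days by the pending criminal prosecution (2022-01-18 to 2022-05-23), pushing the deadline to 2023-11-22.
Because the emergency suspension of filing deadlines ran from 2022-09-23 to 2023-01-24, the deadline is extended by 123 days to 2024-03-24.
The plaintiff's legal incapacity from 2024-08-07 to 2025-02-24 began after the period had already run on 2024-03-24, so it has no tolling effect.
Nothing else in the chronology tolls or restarts the period.

2024-03-24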